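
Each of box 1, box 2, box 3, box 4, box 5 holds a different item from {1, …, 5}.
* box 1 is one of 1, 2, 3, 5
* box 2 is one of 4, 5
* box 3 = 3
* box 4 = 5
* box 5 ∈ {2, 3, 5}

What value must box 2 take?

4

box 3 must be 3 (only option left). Remove 3 from box 1, box 5.
box 4 must be 5 (only option left). Strike 5 from box 1, box 2, box 5.
So box 2 = 4.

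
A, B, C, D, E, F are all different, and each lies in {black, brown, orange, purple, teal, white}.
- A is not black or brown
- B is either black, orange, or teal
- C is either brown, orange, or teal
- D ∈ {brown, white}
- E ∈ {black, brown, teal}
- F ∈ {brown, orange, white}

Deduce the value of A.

purple

Among the 6 variables, purple fits only A (and all 6 values in {black, brown, orange, purple, teal, white} must be used), so A = purple.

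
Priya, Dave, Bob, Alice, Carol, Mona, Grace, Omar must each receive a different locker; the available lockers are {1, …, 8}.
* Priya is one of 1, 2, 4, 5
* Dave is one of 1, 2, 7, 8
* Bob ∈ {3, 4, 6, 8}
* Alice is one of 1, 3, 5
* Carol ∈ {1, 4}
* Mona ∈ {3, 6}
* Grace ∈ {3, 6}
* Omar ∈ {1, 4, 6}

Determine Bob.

Among the 8 variables, 7 fits only Dave (and all 8 values in {1, 2, 3, 4, 5, 6, 7, 8} must be used), so Dave = 7.
The 7 still-open variables together cover exactly {1, 2, 3, 4, 5, 6, 8} — 7 values for 7 variables — and 2 appears only in Priya's list, so Priya = 2.
The 6 still-open variables draw from only 6 values {1, 3, 4, 5, 6, 8}, so each is used; only Alice can be 5, hence Alice = 5.
The 5 still-open variables draw from only 5 values {1, 3, 4, 6, 8}, so each is used; only Bob can be 8, hence Bob = 8.

8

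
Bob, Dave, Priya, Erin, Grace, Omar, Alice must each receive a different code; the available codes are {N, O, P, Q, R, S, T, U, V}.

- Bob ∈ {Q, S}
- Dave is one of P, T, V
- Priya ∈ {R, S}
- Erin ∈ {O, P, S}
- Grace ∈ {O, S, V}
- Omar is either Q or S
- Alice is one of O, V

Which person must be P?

Erin

Among the 7 variables, R fits only Priya (and all 7 values in {O, P, Q, R, S, T, V} must be used), so Priya = R.
Among the 6 still-open variables, T fits only Dave (and all 6 values in {O, P, Q, S, T, V} must be used), so Dave = T.
The 5 still-open variables together cover exactly {O, P, Q, S, V} — 5 values for 5 variables — and P appears only in Erin's list, so Erin = P.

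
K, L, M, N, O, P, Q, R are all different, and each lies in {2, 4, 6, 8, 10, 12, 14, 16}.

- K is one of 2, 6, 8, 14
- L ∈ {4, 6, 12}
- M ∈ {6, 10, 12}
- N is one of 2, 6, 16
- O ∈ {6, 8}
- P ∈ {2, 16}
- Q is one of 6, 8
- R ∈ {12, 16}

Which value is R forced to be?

Among the 8 variables, 4 fits only L (and all 8 values in {2, 4, 6, 8, 10, 12, 14, 16} must be used), so L = 4.
The 7 still-open variables together cover exactly {2, 6, 8, 10, 12, 14, 16} — 7 values for 7 variables — and 10 appears only in M's list, so M = 10.
The 6 still-open variables draw from only 6 values {2, 6, 8, 12, 14, 16}, so each is used; only R can be 12, hence R = 12.

12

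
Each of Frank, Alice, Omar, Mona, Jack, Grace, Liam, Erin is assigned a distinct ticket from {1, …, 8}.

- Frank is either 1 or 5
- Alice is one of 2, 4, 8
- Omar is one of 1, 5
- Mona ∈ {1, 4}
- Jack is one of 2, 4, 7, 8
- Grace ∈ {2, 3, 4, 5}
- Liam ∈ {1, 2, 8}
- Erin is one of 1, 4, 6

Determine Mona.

Among the 8 variables, 3 fits only Grace (and all 8 values in {1, 2, 3, 4, 5, 6, 7, 8} must be used), so Grace = 3.
The 7 still-open variables draw from only 7 values {1, 2, 4, 5, 6, 7, 8}, so each is used; only Erin can be 6, hence Erin = 6.
The 6 still-open variables draw from only 6 values {1, 2, 4, 5, 7, 8}, so each is used; only Jack can be 7, hence Jack = 7.
Frank and Omar between them cover only {1, 5} — a naked pair. Remove those values from Mona, Liam.
So Mona = 4.

4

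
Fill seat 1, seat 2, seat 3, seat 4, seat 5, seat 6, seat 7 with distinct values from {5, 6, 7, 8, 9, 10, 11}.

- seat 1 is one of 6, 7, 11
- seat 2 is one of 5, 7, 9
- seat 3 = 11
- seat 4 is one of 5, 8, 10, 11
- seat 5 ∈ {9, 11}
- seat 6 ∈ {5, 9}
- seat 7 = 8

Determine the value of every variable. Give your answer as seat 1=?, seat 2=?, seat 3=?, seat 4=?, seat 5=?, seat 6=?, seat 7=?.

seat 1=6, seat 2=7, seat 3=11, seat 4=10, seat 5=9, seat 6=5, seat 7=8

seat 3 has just one choice, so seat 3 = 11. Strike 11 from seat 1, seat 4, seat 5.
seat 5's domain is down to {9}, so seat 5 = 9. So seat 2, seat 6 can't be 9.
seat 6 has just one choice, so seat 6 = 5. So seat 2, seat 4 can't be 5.
seat 7's domain is down to {8}, so seat 7 = 8. Eliminate 8 elsewhere: seat 4.
seat 2 has just one choice, so seat 2 = 7. Eliminate 7 elsewhere: seat 1.
seat 4 has just one choice, so seat 4 = 10.
seat 1's domain is down to {6}, so seat 1 = 6.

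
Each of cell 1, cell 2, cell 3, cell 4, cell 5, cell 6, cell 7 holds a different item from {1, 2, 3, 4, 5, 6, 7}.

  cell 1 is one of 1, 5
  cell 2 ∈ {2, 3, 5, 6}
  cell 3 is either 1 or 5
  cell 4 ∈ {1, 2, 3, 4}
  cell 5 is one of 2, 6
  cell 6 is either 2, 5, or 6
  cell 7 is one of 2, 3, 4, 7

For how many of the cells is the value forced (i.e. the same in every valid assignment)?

3

Among the 7 variables, 7 fits only cell 7 (and all 7 values in {1, 2, 3, 4, 5, 6, 7} must be used), so cell 7 = 7.
The 6 still-open variables together cover exactly {1, 2, 3, 4, 5, 6} — 6 values for 6 variables — and 4 appears only in cell 4's list, so cell 4 = 4.
Among the 5 still-open variables, 3 fits only cell 2 (and all 5 values in {1, 2, 3, 5, 6} must be used), so cell 2 = 3.
The 2 variables cell 1 and cell 3 are confined to {1, 5}, which locks those values in; drop them from cell 6.
Determined: cell 2=3, cell 4=4, cell 7=7. The other cells each still have more than one consistent value. That makes 3.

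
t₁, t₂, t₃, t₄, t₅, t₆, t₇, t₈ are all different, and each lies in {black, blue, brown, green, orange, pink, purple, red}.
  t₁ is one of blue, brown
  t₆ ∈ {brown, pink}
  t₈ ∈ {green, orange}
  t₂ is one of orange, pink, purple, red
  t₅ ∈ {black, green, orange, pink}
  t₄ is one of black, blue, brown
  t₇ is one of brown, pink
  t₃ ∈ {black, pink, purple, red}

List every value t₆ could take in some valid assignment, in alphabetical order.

brown, pink

t₆ and t₇ between them cover only {brown, pink} — a naked pair. Remove those values from t₁, t₂, t₃, t₄, t₅.
t₁ must be blue (only option left). So t₄ can't be blue.
t₄ has just one choice, so t₄ = black. Strike black from t₃, t₅.
t₅ and t₈ between them cover only {green, orange} — a naked pair. Remove those values from t₂.
No further eliminations apply; t₆ can still be any of brown, pink.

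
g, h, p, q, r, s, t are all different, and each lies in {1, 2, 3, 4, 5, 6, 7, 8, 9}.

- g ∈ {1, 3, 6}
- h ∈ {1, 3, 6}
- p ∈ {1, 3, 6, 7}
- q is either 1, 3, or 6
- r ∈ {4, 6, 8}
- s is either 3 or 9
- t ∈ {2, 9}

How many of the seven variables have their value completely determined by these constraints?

g, h, q share exactly the 3 values {1, 3, 6}; by pigeonhole those values go to them, so strike 1, 3, 6 from p, r, s.
p's domain is down to {7}, so p = 7.
s has just one choice, so s = 9. So t can't be 9.
t has just one choice, so t = 2.
Determined: p=7, s=9, t=2. The other variables each still have more than one consistent value. That makes 3.

3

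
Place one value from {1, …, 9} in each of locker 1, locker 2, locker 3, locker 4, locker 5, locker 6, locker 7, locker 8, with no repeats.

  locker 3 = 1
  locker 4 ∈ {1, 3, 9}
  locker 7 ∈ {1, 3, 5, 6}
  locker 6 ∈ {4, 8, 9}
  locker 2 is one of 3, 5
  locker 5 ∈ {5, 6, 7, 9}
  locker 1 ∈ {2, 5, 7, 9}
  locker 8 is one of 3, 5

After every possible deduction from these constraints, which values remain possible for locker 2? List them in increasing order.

3, 5

locker 3 must be 1 (only option left). Remove 1 from locker 4, locker 7.
locker 2 and locker 8 share exactly the 2 values {3, 5}; by pigeonhole those values go to them, so strike 3, 5 from locker 1, locker 4, locker 5, locker 7.
That leaves locker 4 = 9. Strike 9 from locker 1, locker 5, locker 6.
That leaves locker 7 = 6. So locker 5 can't be 6.
locker 5 has just one choice, so locker 5 = 7. Remove 7 from locker 1.
That leaves locker 1 = 2.
No further eliminations apply; locker 2 can still be any of 3, 5.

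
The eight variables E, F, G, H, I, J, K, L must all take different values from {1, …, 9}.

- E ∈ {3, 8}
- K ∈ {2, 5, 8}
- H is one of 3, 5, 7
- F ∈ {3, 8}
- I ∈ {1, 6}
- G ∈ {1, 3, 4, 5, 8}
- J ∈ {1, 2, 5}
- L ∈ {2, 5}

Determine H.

7

The 8 variables together cover exactly {1, 2, 3, 4, 5, 6, 7, 8} — 8 values for 8 variables — and 4 appears only in G's list, so G = 4.
Among the 7 still-open variables, 6 fits only I (and all 7 values in {1, 2, 3, 5, 6, 7, 8} must be used), so I = 6.
The 6 still-open variables draw from only 6 values {1, 2, 3, 5, 7, 8}, so each is used; only J can be 1, hence J = 1.
The 5 still-open variables draw from only 5 values {2, 3, 5, 7, 8}, so each is used; only H can be 7, hence H = 7.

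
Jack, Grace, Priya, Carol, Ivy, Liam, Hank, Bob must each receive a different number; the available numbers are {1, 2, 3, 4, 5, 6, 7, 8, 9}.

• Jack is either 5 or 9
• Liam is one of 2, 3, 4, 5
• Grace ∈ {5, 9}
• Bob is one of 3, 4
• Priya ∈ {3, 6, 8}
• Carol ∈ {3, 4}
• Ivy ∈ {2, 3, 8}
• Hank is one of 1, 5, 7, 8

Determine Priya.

6

Jack and Grace share exactly the 2 values {5, 9}; by pigeonhole those values go to them, so strike 5, 9 from Liam, Hank.
Carol and Bob between them cover only {3, 4} — a naked pair. Remove those values from Priya, Ivy, Liam.
Liam must be 2 (only option left). Strike 2 from Ivy.
That leaves Ivy = 8. Remove 8 from Priya, Hank.
So Priya = 6.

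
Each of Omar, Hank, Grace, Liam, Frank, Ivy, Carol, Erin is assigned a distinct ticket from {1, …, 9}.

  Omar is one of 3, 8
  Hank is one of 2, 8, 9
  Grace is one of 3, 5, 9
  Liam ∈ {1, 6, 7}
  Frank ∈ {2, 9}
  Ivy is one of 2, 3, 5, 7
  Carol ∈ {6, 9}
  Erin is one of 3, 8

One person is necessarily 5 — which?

The 8 variables draw from only 8 values {1, 2, 3, 5, 6, 7, 8, 9}, so each is used; only Liam can be 1, hence Liam = 1.
Among the 7 still-open variables, 6 fits only Carol (and all 7 values in {2, 3, 5, 6, 7, 8, 9} must be used), so Carol = 6.
The 6 still-open variables draw from only 6 values {2, 3, 5, 7, 8, 9}, so each is used; only Ivy can be 7, hence Ivy = 7.
The 5 still-open variables together cover exactly {2, 3, 5, 8, 9} — 5 values for 5 variables — and 5 appears only in Grace's list, so Grace = 5.

Grace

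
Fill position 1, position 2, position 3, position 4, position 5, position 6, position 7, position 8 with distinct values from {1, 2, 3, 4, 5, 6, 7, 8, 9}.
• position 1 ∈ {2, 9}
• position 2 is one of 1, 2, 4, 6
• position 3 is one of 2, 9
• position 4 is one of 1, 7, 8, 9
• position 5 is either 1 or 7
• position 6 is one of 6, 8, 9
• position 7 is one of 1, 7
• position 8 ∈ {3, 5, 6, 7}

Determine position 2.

4

The 2 variables position 1 and position 3 are confined to {2, 9}, which locks those values in; drop them from position 2, position 4, position 6.
position 5 and position 7 share exactly the 2 values {1, 7}; by pigeonhole those values go to them, so strike 1, 7 from position 2, position 4, position 8.
position 4 must be 8 (only option left). Strike 8 from position 6.
position 6 must be 6 (only option left). So position 2, position 8 can't be 6.
So position 2 = 4.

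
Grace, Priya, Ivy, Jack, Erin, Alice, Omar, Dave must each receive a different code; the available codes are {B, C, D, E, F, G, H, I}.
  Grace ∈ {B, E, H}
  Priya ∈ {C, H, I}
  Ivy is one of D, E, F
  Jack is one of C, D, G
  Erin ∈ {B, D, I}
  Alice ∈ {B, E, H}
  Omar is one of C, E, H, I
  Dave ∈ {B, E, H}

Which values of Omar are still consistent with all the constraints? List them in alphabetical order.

C, I

Among the 8 variables, F fits only Ivy (and all 8 values in {B, C, D, E, F, G, H, I} must be used), so Ivy = F.
Among the 7 still-open variables, G fits only Jack (and all 7 values in {B, C, D, E, G, H, I} must be used), so Jack = G.
The 6 still-open variables together cover exactly {B, C, D, E, H, I} — 6 values for 6 variables — and D appears only in Erin's list, so Erin = D.
Grace, Alice, Dave share exactly the 3 values {B, E, H}; by pigeonhole those values go to them, so strike B, E, H from Priya, Omar.
No further eliminations apply; Omar can still be any of C, I.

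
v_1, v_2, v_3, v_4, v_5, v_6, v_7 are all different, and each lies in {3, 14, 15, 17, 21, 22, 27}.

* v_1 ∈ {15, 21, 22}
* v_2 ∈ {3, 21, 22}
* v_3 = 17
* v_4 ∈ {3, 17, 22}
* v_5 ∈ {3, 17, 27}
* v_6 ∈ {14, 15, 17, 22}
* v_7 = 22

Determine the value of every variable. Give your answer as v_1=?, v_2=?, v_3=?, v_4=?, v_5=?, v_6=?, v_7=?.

v_3 has just one choice, so v_3 = 17. So v_4, v_5, v_6 can't be 17.
v_7 has just one choice, so v_7 = 22. Eliminate 22 elsewhere: v_1, v_2, v_4, v_6.
That leaves v_4 = 3. Remove 3 from v_2, v_5.
v_5's domain is down to {27}, so v_5 = 27.
v_2's domain is down to {21}, so v_2 = 21. So v_1 can't be 21.
That leaves v_1 = 15. Eliminate 15 elsewhere: v_6.
v_6 must be 14 (only option left).

v_1=15, v_2=21, v_3=17, v_4=3, v_5=27, v_6=14, v_7=22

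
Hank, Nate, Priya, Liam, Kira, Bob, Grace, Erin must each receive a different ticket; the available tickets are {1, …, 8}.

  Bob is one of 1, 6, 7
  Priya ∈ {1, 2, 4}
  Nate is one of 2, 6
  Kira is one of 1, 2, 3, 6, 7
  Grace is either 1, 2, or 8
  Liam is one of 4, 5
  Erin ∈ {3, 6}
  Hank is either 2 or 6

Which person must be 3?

The 8 variables draw from only 8 values {1, 2, 3, 4, 5, 6, 7, 8}, so each is used; only Liam can be 5, hence Liam = 5.
The 7 still-open variables draw from only 7 values {1, 2, 3, 4, 6, 7, 8}, so each is used; only Priya can be 4, hence Priya = 4.
The 6 still-open variables together cover exactly {1, 2, 3, 6, 7, 8} — 6 values for 6 variables — and 8 appears only in Grace's list, so Grace = 8.
Hank and Nate between them cover only {2, 6} — a naked pair. Remove those values from Kira, Bob, Erin.
So 3 goes to Erin.

Erin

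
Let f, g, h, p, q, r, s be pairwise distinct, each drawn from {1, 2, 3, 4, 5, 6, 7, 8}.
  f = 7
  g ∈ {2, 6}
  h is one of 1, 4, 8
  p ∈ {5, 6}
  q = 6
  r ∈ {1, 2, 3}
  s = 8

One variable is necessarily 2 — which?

g

f's domain is down to {7}, so f = 7.
q has just one choice, so q = 6. So g, p can't be 6.
So 2 goes to g.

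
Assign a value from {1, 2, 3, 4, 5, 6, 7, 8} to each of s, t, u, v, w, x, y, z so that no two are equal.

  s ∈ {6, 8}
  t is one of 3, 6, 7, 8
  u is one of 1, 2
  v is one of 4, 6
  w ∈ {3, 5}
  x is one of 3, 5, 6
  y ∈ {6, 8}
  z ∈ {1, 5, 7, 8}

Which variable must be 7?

t

The 8 variables together cover exactly {1, 2, 3, 4, 5, 6, 7, 8} — 8 values for 8 variables — and 2 appears only in u's list, so u = 2.
The 7 still-open variables together cover exactly {1, 3, 4, 5, 6, 7, 8} — 7 values for 7 variables — and 1 appears only in z's list, so z = 1.
The 6 still-open variables together cover exactly {3, 4, 5, 6, 7, 8} — 6 values for 6 variables — and 4 appears only in v's list, so v = 4.
Among the 5 still-open variables, 7 fits only t (and all 5 values in {3, 5, 6, 7, 8} must be used), so t = 7.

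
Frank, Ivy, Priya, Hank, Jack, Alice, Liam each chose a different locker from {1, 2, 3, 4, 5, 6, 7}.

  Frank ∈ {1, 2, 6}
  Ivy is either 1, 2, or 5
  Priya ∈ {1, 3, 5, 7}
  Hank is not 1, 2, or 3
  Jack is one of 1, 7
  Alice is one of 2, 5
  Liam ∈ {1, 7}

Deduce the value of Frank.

The 7 variables together cover exactly {1, 2, 3, 4, 5, 6, 7} — 7 values for 7 variables — and 3 appears only in Priya's list, so Priya = 3.
Among the 6 still-open variables, 4 fits only Hank (and all 6 values in {1, 2, 4, 5, 6, 7} must be used), so Hank = 4.
Among the 5 still-open variables, 6 fits only Frank (and all 5 values in {1, 2, 5, 6, 7} must be used), so Frank = 6.

6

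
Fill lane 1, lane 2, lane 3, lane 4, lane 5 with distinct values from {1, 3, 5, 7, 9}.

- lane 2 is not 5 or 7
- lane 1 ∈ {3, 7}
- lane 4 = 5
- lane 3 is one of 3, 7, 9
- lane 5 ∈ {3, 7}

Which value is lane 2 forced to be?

lane 4 must be 5 (only option left).
The 4 still-open variables together cover exactly {1, 3, 7, 9} — 4 values for 4 variables — and 1 appears only in lane 2's list, so lane 2 = 1.

1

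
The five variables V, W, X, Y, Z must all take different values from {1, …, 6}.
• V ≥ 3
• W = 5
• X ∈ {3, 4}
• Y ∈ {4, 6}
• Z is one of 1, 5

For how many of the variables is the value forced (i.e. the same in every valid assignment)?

2

W has just one choice, so W = 5. Eliminate 5 elsewhere: V, Z.
That leaves Z = 1.
Determined: W=5, Z=1. The other variables each still have more than one consistent value. That makes 2.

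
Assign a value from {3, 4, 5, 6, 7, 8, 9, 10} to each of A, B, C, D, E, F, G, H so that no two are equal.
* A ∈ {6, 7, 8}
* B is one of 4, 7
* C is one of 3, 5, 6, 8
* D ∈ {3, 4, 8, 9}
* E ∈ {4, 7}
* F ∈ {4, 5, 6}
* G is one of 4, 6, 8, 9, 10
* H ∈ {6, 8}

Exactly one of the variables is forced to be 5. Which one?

F

The 8 variables together cover exactly {3, 4, 5, 6, 7, 8, 9, 10} — 8 values for 8 variables — and 10 appears only in G's list, so G = 10.
The 7 still-open variables draw from only 7 values {3, 4, 5, 6, 7, 8, 9}, so each is used; only D can be 9, hence D = 9.
The 6 still-open variables together cover exactly {3, 4, 5, 6, 7, 8} — 6 values for 6 variables — and 3 appears only in C's list, so C = 3.
The 5 still-open variables together cover exactly {4, 5, 6, 7, 8} — 5 values for 5 variables — and 5 appears only in F's list, so F = 5.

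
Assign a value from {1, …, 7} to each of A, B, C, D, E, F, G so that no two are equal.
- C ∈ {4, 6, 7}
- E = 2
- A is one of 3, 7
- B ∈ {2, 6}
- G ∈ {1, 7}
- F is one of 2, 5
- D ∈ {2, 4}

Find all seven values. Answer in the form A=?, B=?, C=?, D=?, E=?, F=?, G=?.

A=3, B=6, C=7, D=4, E=2, F=5, G=1

E's domain is down to {2}, so E = 2. Strike 2 from B, D, F.
F's domain is down to {5}, so F = 5.
B has just one choice, so B = 6. So C can't be 6.
D has just one choice, so D = 4. Eliminate 4 elsewhere: C.
C has just one choice, so C = 7. So A, G can't be 7.
G must be 1 (only option left).
That leaves A = 3.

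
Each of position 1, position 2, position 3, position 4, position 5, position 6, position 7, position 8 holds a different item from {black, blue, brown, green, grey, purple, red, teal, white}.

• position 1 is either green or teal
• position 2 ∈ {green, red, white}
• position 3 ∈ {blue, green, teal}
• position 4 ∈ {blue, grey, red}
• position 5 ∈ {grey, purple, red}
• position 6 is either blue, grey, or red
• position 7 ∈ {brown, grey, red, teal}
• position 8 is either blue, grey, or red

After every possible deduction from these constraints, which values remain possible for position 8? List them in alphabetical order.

blue, grey, red

Among the 8 variables, brown fits only position 7 (and all 8 values in {blue, brown, green, grey, purple, red, teal, white} must be used), so position 7 = brown.
The 7 still-open variables together cover exactly {blue, green, grey, purple, red, teal, white} — 7 values for 7 variables — and purple appears only in position 5's list, so position 5 = purple.
Among the 6 still-open variables, white fits only position 2 (and all 6 values in {blue, green, grey, red, teal, white} must be used), so position 2 = white.
The 3 variables position 4, position 6, position 8 are confined to {blue, grey, red}, which locks those values in; drop them from position 3.
No further eliminations apply; position 8 can still be any of blue, grey, red.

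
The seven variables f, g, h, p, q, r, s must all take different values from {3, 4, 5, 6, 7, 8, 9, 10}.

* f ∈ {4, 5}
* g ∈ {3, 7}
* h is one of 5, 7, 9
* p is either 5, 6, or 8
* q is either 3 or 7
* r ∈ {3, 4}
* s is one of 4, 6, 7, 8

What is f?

5

Among the 7 variables, 9 fits only h (and all 7 values in {3, 4, 5, 6, 7, 8, 9} must be used), so h = 9.
g and q between them cover only {3, 7} — a naked pair. Remove those values from r, s.
r must be 4 (only option left). So f, s can't be 4.
So f = 5.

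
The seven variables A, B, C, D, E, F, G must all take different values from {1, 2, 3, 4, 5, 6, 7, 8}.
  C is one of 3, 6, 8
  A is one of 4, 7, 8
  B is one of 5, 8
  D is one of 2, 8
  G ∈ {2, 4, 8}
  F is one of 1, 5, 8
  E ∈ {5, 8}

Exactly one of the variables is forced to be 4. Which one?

B and E share exactly the 2 values {5, 8}; by pigeonhole those values go to them, so strike 5, 8 from A, C, D, F, G.
D has just one choice, so D = 2. Strike 2 from G.
So 4 goes to G.

G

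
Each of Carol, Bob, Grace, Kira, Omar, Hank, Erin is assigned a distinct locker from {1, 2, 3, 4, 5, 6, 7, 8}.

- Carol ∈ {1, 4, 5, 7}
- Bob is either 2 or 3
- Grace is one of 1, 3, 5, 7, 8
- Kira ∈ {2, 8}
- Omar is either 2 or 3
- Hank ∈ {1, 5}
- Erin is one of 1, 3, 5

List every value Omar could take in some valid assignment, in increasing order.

2, 3

The 7 variables draw from only 7 values {1, 2, 3, 4, 5, 7, 8}, so each is used; only Carol can be 4, hence Carol = 4.
The 6 still-open variables together cover exactly {1, 2, 3, 5, 7, 8} — 6 values for 6 variables — and 7 appears only in Grace's list, so Grace = 7.
The 5 still-open variables together cover exactly {1, 2, 3, 5, 8} — 5 values for 5 variables — and 8 appears only in Kira's list, so Kira = 8.
Bob and Omar share exactly the 2 values {2, 3}; by pigeonhole those values go to them, so strike 2, 3 from Erin.
No further eliminations apply; Omar can still be any of 2, 3.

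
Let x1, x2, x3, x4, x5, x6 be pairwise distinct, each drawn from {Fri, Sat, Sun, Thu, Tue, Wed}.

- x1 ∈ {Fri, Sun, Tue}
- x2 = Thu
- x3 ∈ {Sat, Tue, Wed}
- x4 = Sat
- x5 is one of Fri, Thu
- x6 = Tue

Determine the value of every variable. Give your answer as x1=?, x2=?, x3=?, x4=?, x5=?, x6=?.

x1=Sun, x2=Thu, x3=Wed, x4=Sat, x5=Fri, x6=Tue

x2 has just one choice, so x2 = Thu. Eliminate Thu elsewhere: x5.
x4's domain is down to {Sat}, so x4 = Sat. Strike Sat from x3.
That leaves x5 = Fri. Remove Fri from x1.
x6 must be Tue (only option left). Strike Tue from x1, x3.
x1's domain is down to {Sun}, so x1 = Sun.
x3 must be Wed (only option left).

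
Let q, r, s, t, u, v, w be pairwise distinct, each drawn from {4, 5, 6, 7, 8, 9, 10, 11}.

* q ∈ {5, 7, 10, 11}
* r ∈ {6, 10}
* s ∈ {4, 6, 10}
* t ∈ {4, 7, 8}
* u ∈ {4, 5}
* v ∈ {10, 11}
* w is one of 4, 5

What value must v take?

11

Among the 7 variables, 8 fits only t (and all 7 values in {4, 5, 6, 7, 8, 10, 11} must be used), so t = 8.
The 6 still-open variables draw from only 6 values {4, 5, 6, 7, 10, 11}, so each is used; only q can be 7, hence q = 7.
Among the 5 still-open variables, 11 fits only v (and all 5 values in {4, 5, 6, 10, 11} must be used), so v = 11.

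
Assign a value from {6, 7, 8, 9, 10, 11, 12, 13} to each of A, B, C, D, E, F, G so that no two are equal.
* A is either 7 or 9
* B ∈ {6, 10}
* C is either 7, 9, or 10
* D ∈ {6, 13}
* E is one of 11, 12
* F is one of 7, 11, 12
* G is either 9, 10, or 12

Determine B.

6

The 7 variables together cover exactly {6, 7, 9, 10, 11, 12, 13} — 7 values for 7 variables — and 13 appears only in D's list, so D = 13.
The 6 still-open variables together cover exactly {6, 7, 9, 10, 11, 12} — 6 values for 6 variables — and 6 appears only in B's list, so B = 6.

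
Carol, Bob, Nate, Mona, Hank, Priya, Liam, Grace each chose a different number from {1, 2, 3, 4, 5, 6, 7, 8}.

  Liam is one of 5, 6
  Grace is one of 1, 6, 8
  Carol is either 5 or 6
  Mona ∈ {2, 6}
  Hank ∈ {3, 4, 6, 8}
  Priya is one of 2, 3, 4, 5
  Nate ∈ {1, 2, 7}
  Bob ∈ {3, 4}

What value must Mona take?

Among the 8 variables, 7 fits only Nate (and all 8 values in {1, 2, 3, 4, 5, 6, 7, 8} must be used), so Nate = 7.
The 7 still-open variables draw from only 7 values {1, 2, 3, 4, 5, 6, 8}, so each is used; only Grace can be 1, hence Grace = 1.
The 6 still-open variables draw from only 6 values {2, 3, 4, 5, 6, 8}, so each is used; only Hank can be 8, hence Hank = 8.
The 2 variables Carol and Liam are confined to {5, 6}, which locks those values in; drop them from Mona, Priya.
So Mona = 2.

2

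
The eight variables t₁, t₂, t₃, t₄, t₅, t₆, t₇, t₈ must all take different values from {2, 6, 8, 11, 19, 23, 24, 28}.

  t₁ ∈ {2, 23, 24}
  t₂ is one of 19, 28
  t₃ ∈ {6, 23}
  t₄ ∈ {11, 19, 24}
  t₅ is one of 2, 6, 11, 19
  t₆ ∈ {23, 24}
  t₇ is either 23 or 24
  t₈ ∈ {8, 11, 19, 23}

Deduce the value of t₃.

6

Among the 8 variables, 8 fits only t₈ (and all 8 values in {2, 6, 8, 11, 19, 23, 24, 28} must be used), so t₈ = 8.
The 7 still-open variables draw from only 7 values {2, 6, 11, 19, 23, 24, 28}, so each is used; only t₂ can be 28, hence t₂ = 28.
The 2 variables t₆ and t₇ are confined to {23, 24}, which locks those values in; drop them from t₁, t₃, t₄.
So t₃ = 6.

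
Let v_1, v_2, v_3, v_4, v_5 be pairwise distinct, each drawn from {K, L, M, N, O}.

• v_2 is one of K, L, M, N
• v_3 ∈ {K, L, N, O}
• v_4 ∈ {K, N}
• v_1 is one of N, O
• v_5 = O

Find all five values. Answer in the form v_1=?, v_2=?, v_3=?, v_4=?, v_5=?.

v_1=N, v_2=M, v_3=L, v_4=K, v_5=O

v_5's domain is down to {O}, so v_5 = O. Strike O from v_1, v_3.
v_1 must be N (only option left). Strike N from v_2, v_3, v_4.
v_4 must be K (only option left). So v_2, v_3 can't be K.
v_3's domain is down to {L}, so v_3 = L. Eliminate L elsewhere: v_2.
v_2 has just one choice, so v_2 = M.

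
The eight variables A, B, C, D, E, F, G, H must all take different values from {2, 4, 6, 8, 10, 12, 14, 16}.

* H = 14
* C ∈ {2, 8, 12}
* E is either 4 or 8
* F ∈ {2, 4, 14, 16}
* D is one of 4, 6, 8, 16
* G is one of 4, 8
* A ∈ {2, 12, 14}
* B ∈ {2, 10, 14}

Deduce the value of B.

10

H's domain is down to {14}, so H = 14. So A, B, F can't be 14.
Among the 7 still-open variables, 6 fits only D (and all 7 values in {2, 4, 6, 8, 10, 12, 16} must be used), so D = 6.
The 6 still-open variables together cover exactly {2, 4, 8, 10, 12, 16} — 6 values for 6 variables — and 10 appears only in B's list, so B = 10.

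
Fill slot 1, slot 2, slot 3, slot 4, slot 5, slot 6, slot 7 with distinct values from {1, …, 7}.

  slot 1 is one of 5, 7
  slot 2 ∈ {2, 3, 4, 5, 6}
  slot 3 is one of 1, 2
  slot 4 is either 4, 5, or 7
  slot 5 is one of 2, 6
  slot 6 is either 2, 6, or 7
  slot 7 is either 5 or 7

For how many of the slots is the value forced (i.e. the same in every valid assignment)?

3

Among the 7 variables, 1 fits only slot 3 (and all 7 values in {1, 2, 3, 4, 5, 6, 7} must be used), so slot 3 = 1.
The 6 still-open variables draw from only 6 values {2, 3, 4, 5, 6, 7}, so each is used; only slot 2 can be 3, hence slot 2 = 3.
Among the 5 still-open variables, 4 fits only slot 4 (and all 5 values in {2, 4, 5, 6, 7} must be used), so slot 4 = 4.
The 2 variables slot 1 and slot 7 are confined to {5, 7}, which locks those values in; drop them from slot 6.
Determined: slot 2=3, slot 3=1, slot 4=4. The other slots each still have more than one consistent value. That makes 3.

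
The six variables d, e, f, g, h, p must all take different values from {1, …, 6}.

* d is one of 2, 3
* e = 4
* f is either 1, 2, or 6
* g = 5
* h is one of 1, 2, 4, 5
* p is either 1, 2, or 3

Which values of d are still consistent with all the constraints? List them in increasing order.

2, 3

e must be 4 (only option left). Strike 4 from h.
g has just one choice, so g = 5. So h can't be 5.
The 4 still-open variables draw from only 4 values {1, 2, 3, 6}, so each is used; only f can be 6, hence f = 6.
No further eliminations apply; d can still be any of 2, 3.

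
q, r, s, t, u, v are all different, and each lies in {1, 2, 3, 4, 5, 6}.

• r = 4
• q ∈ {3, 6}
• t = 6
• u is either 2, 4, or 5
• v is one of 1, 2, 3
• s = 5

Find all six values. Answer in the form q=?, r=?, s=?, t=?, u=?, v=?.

r's domain is down to {4}, so r = 4. Eliminate 4 elsewhere: u.
s must be 5 (only option left). Remove 5 from u.
t's domain is down to {6}, so t = 6. So q can't be 6.
u has just one choice, so u = 2. So v can't be 2.
q must be 3 (only option left). Remove 3 from v.
v must be 1 (only option left).

q=3, r=4, s=5, t=6, u=2, v=1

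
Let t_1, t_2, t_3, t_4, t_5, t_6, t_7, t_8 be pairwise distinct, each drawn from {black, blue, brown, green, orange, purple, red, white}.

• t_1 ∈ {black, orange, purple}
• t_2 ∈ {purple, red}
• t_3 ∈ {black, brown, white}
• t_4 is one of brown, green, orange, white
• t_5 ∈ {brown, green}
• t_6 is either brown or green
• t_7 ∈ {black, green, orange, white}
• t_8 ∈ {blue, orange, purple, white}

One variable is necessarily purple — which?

Among the 8 variables, blue fits only t_8 (and all 8 values in {black, blue, brown, green, orange, purple, red, white} must be used), so t_8 = blue.
Among the 7 still-open variables, red fits only t_2 (and all 7 values in {black, brown, green, orange, purple, red, white} must be used), so t_2 = red.
Among the 6 still-open variables, purple fits only t_1 (and all 6 values in {black, brown, green, orange, purple, white} must be used), so t_1 = purple.

t_1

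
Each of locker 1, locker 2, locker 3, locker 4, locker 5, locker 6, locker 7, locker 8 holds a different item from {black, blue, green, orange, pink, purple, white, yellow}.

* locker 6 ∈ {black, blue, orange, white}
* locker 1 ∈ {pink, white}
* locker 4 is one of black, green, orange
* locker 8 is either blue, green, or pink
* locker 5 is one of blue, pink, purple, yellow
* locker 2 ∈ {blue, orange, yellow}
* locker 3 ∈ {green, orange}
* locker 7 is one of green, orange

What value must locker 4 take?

Among the 8 variables, purple fits only locker 5 (and all 8 values in {black, blue, green, orange, pink, purple, white, yellow} must be used), so locker 5 = purple.
Among the 7 still-open variables, yellow fits only locker 2 (and all 7 values in {black, blue, green, orange, pink, white, yellow} must be used), so locker 2 = yellow.
The 2 variables locker 3 and locker 7 are confined to {green, orange}, which locks those values in; drop them from locker 4, locker 6, locker 8.
So locker 4 = black.

black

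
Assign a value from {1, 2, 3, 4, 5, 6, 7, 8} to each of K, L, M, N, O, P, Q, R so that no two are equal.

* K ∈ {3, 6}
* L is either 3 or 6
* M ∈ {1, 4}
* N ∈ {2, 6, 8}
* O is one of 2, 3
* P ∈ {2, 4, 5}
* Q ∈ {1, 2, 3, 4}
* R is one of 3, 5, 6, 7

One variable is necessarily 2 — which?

O

The 8 variables draw from only 8 values {1, 2, 3, 4, 5, 6, 7, 8}, so each is used; only R can be 7, hence R = 7.
The 7 still-open variables together cover exactly {1, 2, 3, 4, 5, 6, 8} — 7 values for 7 variables — and 5 appears only in P's list, so P = 5.
The 6 still-open variables together cover exactly {1, 2, 3, 4, 6, 8} — 6 values for 6 variables — and 8 appears only in N's list, so N = 8.
K and L between them cover only {3, 6} — a naked pair. Remove those values from O, Q.
So 2 goes to O.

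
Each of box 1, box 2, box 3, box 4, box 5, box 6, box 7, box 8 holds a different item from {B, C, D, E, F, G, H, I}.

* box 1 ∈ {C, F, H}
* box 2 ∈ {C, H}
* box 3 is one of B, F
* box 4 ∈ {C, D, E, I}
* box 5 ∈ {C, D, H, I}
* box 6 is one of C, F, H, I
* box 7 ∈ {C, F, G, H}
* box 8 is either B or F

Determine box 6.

I

The 8 variables draw from only 8 values {B, C, D, E, F, G, H, I}, so each is used; only box 4 can be E, hence box 4 = E.
Among the 7 still-open variables, D fits only box 5 (and all 7 values in {B, C, D, F, G, H, I} must be used), so box 5 = D.
Among the 6 still-open variables, G fits only box 7 (and all 6 values in {B, C, F, G, H, I} must be used), so box 7 = G.
Among the 5 still-open variables, I fits only box 6 (and all 5 values in {B, C, F, H, I} must be used), so box 6 = I.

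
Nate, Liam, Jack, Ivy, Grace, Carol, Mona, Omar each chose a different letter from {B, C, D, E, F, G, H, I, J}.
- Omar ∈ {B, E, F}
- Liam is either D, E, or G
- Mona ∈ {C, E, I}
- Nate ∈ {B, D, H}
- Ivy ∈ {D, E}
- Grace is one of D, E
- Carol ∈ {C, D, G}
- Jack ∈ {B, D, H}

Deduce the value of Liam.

G

Among the 8 variables, F fits only Omar (and all 8 values in {B, C, D, E, F, G, H, I} must be used), so Omar = F.
The 7 still-open variables draw from only 7 values {B, C, D, E, G, H, I}, so each is used; only Mona can be I, hence Mona = I.
The 6 still-open variables together cover exactly {B, C, D, E, G, H} — 6 values for 6 variables — and C appears only in Carol's list, so Carol = C.
The 5 still-open variables together cover exactly {B, D, E, G, H} — 5 values for 5 variables — and G appears only in Liam's list, so Liam = G.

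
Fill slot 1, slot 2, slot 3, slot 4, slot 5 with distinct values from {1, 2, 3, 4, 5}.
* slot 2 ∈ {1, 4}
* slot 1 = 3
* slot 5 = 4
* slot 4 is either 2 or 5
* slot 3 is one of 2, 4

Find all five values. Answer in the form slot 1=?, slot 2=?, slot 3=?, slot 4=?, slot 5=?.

slot 1=3, slot 2=1, slot 3=2, slot 4=5, slot 5=4

slot 1 has just one choice, so slot 1 = 3.
slot 5 has just one choice, so slot 5 = 4. So slot 2, slot 3 can't be 4.
slot 2 has just one choice, so slot 2 = 1.
slot 3 must be 2 (only option left). Remove 2 from slot 4.
slot 4 must be 5 (only option left).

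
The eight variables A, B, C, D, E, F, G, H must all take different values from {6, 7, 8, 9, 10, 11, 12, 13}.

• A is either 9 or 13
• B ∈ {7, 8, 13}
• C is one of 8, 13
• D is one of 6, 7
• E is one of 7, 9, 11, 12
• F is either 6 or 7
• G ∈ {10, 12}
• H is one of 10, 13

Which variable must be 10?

H

The 8 variables together cover exactly {6, 7, 8, 9, 10, 11, 12, 13} — 8 values for 8 variables — and 11 appears only in E's list, so E = 11.
The 7 still-open variables together cover exactly {6, 7, 8, 9, 10, 12, 13} — 7 values for 7 variables — and 9 appears only in A's list, so A = 9.
The 6 still-open variables draw from only 6 values {6, 7, 8, 10, 12, 13}, so each is used; only G can be 12, hence G = 12.
The 5 still-open variables together cover exactly {6, 7, 8, 10, 13} — 5 values for 5 variables — and 10 appears only in H's list, so H = 10.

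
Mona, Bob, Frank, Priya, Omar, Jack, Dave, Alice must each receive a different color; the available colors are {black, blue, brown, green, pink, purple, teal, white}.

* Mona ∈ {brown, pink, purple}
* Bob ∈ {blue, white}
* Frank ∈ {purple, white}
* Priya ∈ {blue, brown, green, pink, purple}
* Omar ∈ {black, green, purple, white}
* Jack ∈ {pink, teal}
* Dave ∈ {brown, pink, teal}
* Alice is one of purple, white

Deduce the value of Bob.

blue

The 8 variables draw from only 8 values {black, blue, brown, green, pink, purple, teal, white}, so each is used; only Omar can be black, hence Omar = black.
Among the 7 still-open variables, green fits only Priya (and all 7 values in {blue, brown, green, pink, purple, teal, white} must be used), so Priya = green.
The 6 still-open variables together cover exactly {blue, brown, pink, purple, teal, white} — 6 values for 6 variables — and blue appears only in Bob's list, so Bob = blue.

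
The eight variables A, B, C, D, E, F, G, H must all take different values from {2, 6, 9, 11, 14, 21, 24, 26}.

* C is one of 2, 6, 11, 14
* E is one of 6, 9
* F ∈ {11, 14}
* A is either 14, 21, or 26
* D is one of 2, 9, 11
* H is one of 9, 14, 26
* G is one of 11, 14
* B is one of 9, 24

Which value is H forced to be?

26

Among the 8 variables, 21 fits only A (and all 8 values in {2, 6, 9, 11, 14, 21, 24, 26} must be used), so A = 21.
Among the 7 still-open variables, 24 fits only B (and all 7 values in {2, 6, 9, 11, 14, 24, 26} must be used), so B = 24.
Among the 6 still-open variables, 26 fits only H (and all 6 values in {2, 6, 9, 11, 14, 26} must be used), so H = 26.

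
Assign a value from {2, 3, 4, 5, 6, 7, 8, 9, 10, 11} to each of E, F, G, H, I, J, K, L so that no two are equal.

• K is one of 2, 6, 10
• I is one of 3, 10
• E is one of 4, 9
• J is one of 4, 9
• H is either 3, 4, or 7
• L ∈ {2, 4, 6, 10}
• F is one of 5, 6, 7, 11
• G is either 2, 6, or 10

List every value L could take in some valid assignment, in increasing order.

E and J between them cover only {4, 9} — a naked pair. Remove those values from H, L.
G, K, L between them cover only {2, 6, 10} — a naked triple. Remove those values from F, I.
I's domain is down to {3}, so I = 3. Remove 3 from H.
H must be 7 (only option left). Strike 7 from F.
No further eliminations apply; L can still be any of 2, 6, 10.

2, 6, 10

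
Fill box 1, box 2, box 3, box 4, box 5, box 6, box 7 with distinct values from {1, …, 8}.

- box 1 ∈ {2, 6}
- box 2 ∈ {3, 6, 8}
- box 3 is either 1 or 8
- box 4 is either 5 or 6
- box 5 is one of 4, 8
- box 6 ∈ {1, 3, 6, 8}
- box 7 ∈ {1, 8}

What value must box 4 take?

5

The 7 variables together cover exactly {1, 2, 3, 4, 5, 6, 8} — 7 values for 7 variables — and 2 appears only in box 1's list, so box 1 = 2.
The 6 still-open variables together cover exactly {1, 3, 4, 5, 6, 8} — 6 values for 6 variables — and 4 appears only in box 5's list, so box 5 = 4.
The 5 still-open variables together cover exactly {1, 3, 5, 6, 8} — 5 values for 5 variables — and 5 appears only in box 4's list, so box 4 = 5.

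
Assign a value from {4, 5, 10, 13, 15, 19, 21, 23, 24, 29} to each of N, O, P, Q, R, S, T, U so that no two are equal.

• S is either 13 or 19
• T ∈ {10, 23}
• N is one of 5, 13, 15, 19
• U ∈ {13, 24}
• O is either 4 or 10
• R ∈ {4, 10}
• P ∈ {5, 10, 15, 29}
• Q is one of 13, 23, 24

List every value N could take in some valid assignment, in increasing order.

O and R share exactly the 2 values {4, 10}; by pigeonhole those values go to them, so strike 4, 10 from P, T.
T must be 23 (only option left). So Q can't be 23.
Q and U between them cover only {13, 24} — a naked pair. Remove those values from N, S.
S's domain is down to {19}, so S = 19. Strike 19 from N.
No further eliminations apply; N can still be any of 5, 15.

5, 15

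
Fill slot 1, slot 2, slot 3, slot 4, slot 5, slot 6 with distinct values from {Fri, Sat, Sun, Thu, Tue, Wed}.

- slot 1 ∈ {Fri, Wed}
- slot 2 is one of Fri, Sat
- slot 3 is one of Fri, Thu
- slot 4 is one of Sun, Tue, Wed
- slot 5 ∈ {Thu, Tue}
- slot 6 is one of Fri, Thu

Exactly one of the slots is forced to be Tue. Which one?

The 6 variables draw from only 6 values {Fri, Sat, Sun, Thu, Tue, Wed}, so each is used; only slot 2 can be Sat, hence slot 2 = Sat.
The 5 still-open variables draw from only 5 values {Fri, Sun, Thu, Tue, Wed}, so each is used; only slot 4 can be Sun, hence slot 4 = Sun.
The 4 still-open variables draw from only 4 values {Fri, Thu, Tue, Wed}, so each is used; only slot 5 can be Tue, hence slot 5 = Tue.

slot 5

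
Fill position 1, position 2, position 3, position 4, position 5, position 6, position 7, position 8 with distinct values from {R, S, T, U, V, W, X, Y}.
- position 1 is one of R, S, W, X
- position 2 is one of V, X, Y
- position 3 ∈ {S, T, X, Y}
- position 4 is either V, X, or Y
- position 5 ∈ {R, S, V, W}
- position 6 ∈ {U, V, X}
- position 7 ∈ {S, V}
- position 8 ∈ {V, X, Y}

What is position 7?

Among the 8 variables, T fits only position 3 (and all 8 values in {R, S, T, U, V, W, X, Y} must be used), so position 3 = T.
The 7 still-open variables together cover exactly {R, S, U, V, W, X, Y} — 7 values for 7 variables — and U appears only in position 6's list, so position 6 = U.
position 2, position 4, position 8 between them cover only {V, X, Y} — a naked triple. Remove those values from position 1, position 5, position 7.
So position 7 = S.

S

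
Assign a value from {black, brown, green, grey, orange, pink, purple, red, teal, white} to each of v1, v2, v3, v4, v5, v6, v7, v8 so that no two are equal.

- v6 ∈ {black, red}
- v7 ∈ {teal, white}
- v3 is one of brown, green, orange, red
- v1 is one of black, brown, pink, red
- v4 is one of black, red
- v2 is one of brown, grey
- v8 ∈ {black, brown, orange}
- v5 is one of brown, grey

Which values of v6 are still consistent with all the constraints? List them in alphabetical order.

v2 and v5 share exactly the 2 values {brown, grey}; by pigeonhole those values go to them, so strike brown, grey from v1, v3, v8.
v4 and v6 share exactly the 2 values {black, red}; by pigeonhole those values go to them, so strike black, red from v1, v3, v8.
That leaves v1 = pink.
That leaves v8 = orange. Remove orange from v3.
v3 has just one choice, so v3 = green.
No further eliminations apply; v6 can still be any of black, red.

black, red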